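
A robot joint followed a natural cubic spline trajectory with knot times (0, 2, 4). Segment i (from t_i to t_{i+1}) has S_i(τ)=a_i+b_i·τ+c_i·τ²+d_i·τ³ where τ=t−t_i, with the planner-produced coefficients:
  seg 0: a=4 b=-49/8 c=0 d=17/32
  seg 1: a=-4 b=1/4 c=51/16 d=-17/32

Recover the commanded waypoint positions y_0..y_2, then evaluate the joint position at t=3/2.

y_0=4 y_1=-4 y_2=5
S(3/2) = -869/256

y_0 = S_0(0) = a_0 = 4
y_1 = S_1(0) = a_1 = -4
y_2 = S_1(2) = 5
t_q=3/2 is in segment 0 (τ=3/2); S_0(τ)=-869/256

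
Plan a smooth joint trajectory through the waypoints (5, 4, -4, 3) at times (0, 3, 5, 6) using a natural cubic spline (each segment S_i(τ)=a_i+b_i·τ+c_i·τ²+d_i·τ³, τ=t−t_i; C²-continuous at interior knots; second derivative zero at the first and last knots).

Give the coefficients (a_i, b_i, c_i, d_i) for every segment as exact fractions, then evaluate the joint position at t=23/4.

Δ: Δ0=-1/3, Δ1=-4, Δ2=7
row 1: diag=10, rhs=-22; c'=1/5, d'=-11/5
row 2: denom=6−2·1/5=28/5; d'=(66−2·-11/5)/(28/5)=88/7
back: M2=88/7
back: M1=-11/5−1/5·88/7=-33/7
M: M0=0, M1=-33/7, M2=88/7, M3=0
seg 0: a=5, c=M0/2=0, d=(M1−M0)/(6·3)=-11/42, b=Δ0−h0·(2M0+M1)/6=85/42
seg 1: a=4, c=M1/2=-33/14, d=(M2−M1)/(6·2)=121/84, b=Δ1−h1·(2M1+M2)/6=-106/21
seg 2: a=-4, c=M2/2=44/7, d=(M3−M2)/(6·1)=-44/21, b=Δ2−h2·(2M2+M3)/6=59/21
t_q=23/4 → seg 2, τ=3/4; S=-4+59/21·τ+44/7·τ²+-44/21·τ³=85/112

  seg 0: a=5 b=85/42 c=0 d=-11/42
  seg 1: a=4 b=-106/21 c=-33/14 d=121/84
  seg 2: a=-4 b=59/21 c=44/7 d=-44/21
S(23/4) = 85/112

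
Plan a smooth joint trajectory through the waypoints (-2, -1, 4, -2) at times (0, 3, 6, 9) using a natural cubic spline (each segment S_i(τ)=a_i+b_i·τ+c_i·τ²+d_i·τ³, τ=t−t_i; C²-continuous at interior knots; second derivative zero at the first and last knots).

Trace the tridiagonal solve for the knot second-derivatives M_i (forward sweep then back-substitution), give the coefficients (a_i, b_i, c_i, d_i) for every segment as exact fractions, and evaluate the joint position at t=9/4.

Δ: Δ0=1/3, Δ1=5/3, Δ2=-2
row 1: diag=12, rhs=8; c'=1/4, d'=2/3
row 2: denom=12−3·1/4=45/4; d'=(-22−3·2/3)/(45/4)=-32/15
back: M2=-32/15
back: M1=2/3−1/4·-32/15=6/5
M: M0=0, M1=6/5, M2=-32/15, M3=0
seg 0: a=-2, c=M0/2=0, d=(M1−M0)/(6·3)=1/15, b=Δ0−h0·(2M0+M1)/6=-4/15
seg 1: a=-1, c=M1/2=3/5, d=(M2−M1)/(6·3)=-5/27, b=Δ1−h1·(2M1+M2)/6=23/15
seg 2: a=4, c=M2/2=-16/15, d=(M3−M2)/(6·3)=16/135, b=Δ2−h2·(2M2+M3)/6=2/15
t_q=9/4 → seg 0, τ=9/4; S=-2+-4/15·τ+0·τ²+1/15·τ³=-589/320

  seg 0: a=-2 b=-4/15 c=0 d=1/15
  seg 1: a=-1 b=23/15 c=3/5 d=-5/27
  seg 2: a=4 b=2/15 c=-16/15 d=16/135
S(9/4) = -589/320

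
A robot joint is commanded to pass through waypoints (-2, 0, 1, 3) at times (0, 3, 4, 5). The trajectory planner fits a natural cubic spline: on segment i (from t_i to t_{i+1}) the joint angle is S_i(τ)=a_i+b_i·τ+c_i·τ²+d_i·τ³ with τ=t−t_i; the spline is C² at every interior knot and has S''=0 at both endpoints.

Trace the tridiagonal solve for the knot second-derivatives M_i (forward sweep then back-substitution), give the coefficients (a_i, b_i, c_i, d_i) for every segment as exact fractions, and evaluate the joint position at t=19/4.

Δ: Δ0=2/3, Δ1=1, Δ2=2
row 1: diag=8, rhs=2; c'=1/8, d'=1/4
row 2: denom=4−1·1/8=31/8; d'=(6−1·1/4)/(31/8)=46/31
back: M2=46/31
back: M1=1/4−1/8·46/31=2/31
M: M0=0, M1=2/31, M2=46/31, M3=0
seg 0: a=-2, c=M0/2=0, d=(M1−M0)/(6·3)=1/279, b=Δ0−h0·(2M0+M1)/6=59/93
seg 1: a=0, c=M1/2=1/31, d=(M2−M1)/(6·1)=22/93, b=Δ1−h1·(2M1+M2)/6=68/93
seg 2: a=1, c=M2/2=23/31, d=(M3−M2)/(6·1)=-23/93, b=Δ2−h2·(2M2+M3)/6=140/93
t_q=19/4 → seg 2, τ=3/4; S=1+140/93·τ+23/31·τ²+-23/93·τ³=4845/1984

  seg 0: a=-2 b=59/93 c=0 d=1/279
  seg 1: a=0 b=68/93 c=1/31 d=22/93
  seg 2: a=1 b=140/93 c=23/31 d=-23/93
S(19/4) = 4845/1984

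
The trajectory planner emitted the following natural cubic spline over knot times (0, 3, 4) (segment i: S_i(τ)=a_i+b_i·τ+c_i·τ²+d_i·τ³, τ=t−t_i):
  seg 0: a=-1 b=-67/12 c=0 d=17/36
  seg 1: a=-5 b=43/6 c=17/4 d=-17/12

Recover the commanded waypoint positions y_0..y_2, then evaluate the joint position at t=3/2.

y_0 = S_0(0) = a_0 = -1
y_1 = S_1(0) = a_1 = -5
y_2 = S_1(1) = 5
t_q=3/2 is in segment 0 (τ=3/2); S_0(τ)=-249/32

y_0=-1 y_1=-5 y_2=5
S(3/2) = -249/32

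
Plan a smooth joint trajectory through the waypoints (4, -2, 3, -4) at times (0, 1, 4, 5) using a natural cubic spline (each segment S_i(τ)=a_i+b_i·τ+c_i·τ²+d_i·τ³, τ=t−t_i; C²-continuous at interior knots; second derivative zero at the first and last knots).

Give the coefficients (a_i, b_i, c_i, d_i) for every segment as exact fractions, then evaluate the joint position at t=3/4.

Δ: Δ0=-6, Δ1=5/3, Δ2=-7
row 1: diag=8, rhs=46; c'=3/8, d'=23/4
row 2: denom=8−3·3/8=55/8; d'=(-52−3·23/4)/(55/8)=-554/55
back: M2=-554/55
back: M1=23/4−3/8·-554/55=524/55
M: M0=0, M1=524/55, M2=-554/55, M3=0
seg 0: a=4, c=M0/2=0, d=(M1−M0)/(6·1)=262/165, b=Δ0−h0·(2M0+M1)/6=-1252/165
seg 1: a=-2, c=M1/2=262/55, d=(M2−M1)/(6·3)=-49/45, b=Δ1−h1·(2M1+M2)/6=-466/165
seg 2: a=3, c=M2/2=-277/55, d=(M3−M2)/(6·1)=277/165, b=Δ2−h2·(2M2+M3)/6=-601/165
t_q=3/4 → seg 0, τ=3/4; S=4+-1252/165·τ+0·τ²+262/165·τ³=-1797/1760

  seg 0: a=4 b=-1252/165 c=0 d=262/165
  seg 1: a=-2 b=-466/165 c=262/55 d=-49/45
  seg 2: a=3 b=-601/165 c=-277/55 d=277/165
S(3/4) = -1797/1760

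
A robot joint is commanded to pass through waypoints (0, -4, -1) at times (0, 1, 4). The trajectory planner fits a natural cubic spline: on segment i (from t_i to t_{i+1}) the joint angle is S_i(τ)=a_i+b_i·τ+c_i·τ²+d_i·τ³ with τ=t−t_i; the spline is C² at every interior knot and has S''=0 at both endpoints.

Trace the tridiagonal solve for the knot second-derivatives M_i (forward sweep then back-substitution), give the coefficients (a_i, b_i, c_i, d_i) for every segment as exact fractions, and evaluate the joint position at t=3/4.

Δ: Δ0=-4, Δ1=1
row 1: diag=8, rhs=30; c'=3/8, d'=15/4
back: M1=15/4
M: M0=0, M1=15/4, M2=0
seg 0: a=0, c=M0/2=0, d=(M1−M0)/(6·1)=5/8, b=Δ0−h0·(2M0+M1)/6=-37/8
seg 1: a=-4, c=M1/2=15/8, d=(M2−M1)/(6·3)=-5/24, b=Δ1−h1·(2M1+M2)/6=-11/4
t_q=3/4 → seg 0, τ=3/4; S=0+-37/8·τ+0·τ²+5/8·τ³=-1641/512

  seg 0: a=0 b=-37/8 c=0 d=5/8
  seg 1: a=-4 b=-11/4 c=15/8 d=-5/24
S(3/4) = -1641/512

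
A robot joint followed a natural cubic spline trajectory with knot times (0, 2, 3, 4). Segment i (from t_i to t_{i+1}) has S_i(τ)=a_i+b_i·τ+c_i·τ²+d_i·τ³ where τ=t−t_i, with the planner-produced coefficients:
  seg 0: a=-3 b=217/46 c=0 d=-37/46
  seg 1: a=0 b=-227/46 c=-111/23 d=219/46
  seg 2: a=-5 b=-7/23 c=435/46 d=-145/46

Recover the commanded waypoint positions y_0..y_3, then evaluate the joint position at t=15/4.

y_0 = S_0(0) = a_0 = -3
y_1 = S_1(0) = a_1 = 0
y_2 = S_2(0) = a_2 = -5
y_3 = S_2(1) = 1
t_q=15/4 is in segment 2 (τ=3/4); S_2(τ)=-3647/2944

y_0=-3 y_1=0 y_2=-5 y_3=1
S(15/4) = -3647/2944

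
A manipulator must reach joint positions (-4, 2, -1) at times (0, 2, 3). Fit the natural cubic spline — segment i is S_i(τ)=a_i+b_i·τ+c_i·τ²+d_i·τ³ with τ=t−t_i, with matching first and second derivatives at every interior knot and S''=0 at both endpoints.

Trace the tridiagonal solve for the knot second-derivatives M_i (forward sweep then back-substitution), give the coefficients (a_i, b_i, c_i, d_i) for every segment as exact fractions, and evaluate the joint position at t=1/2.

  seg 0: a=-4 b=5 c=0 d=-1/2
  seg 1: a=2 b=-1 c=-3 d=1
S(1/2) = -25/16

Δ: Δ0=3, Δ1=-3
row 1: diag=6, rhs=-36; c'=1/6, d'=-6
back: M1=-6
M: M0=0, M1=-6, M2=0
seg 0: a=-4, c=M0/2=0, d=(M1−M0)/(6·2)=-1/2, b=Δ0−h0·(2M0+M1)/6=5
seg 1: a=2, c=M1/2=-3, d=(M2−M1)/(6·1)=1, b=Δ1−h1·(2M1+M2)/6=-1
t_q=1/2 → seg 0, τ=1/2; S=-4+5·τ+0·τ²+-1/2·τ³=-25/16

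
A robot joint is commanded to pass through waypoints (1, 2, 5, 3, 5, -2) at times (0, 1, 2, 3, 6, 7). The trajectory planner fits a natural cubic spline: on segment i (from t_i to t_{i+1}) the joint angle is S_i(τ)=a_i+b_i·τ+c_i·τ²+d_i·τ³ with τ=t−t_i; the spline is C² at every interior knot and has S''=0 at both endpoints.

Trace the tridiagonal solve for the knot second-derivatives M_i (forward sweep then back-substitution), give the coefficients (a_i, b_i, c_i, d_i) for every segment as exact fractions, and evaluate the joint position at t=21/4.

Δ: Δ0=1, Δ1=3, Δ2=-2, Δ3=2/3, Δ4=-7
row 1: diag=4, rhs=12; c'=1/4, d'=3
row 2: denom=4−1·1/4=15/4; d'=(-30−1·3)/(15/4)=-44/5
row 3: denom=8−1·4/15=116/15; d'=(16−1·-44/5)/(116/15)=93/29
row 4: denom=8−3·45/116=793/116; d'=(-46−3·93/29)/(793/116)=-6452/793
back: M4=-6452/793
back: M3=93/29−45/116·-6452/793=5046/793
back: M2=-44/5−4/15·5046/793=-8324/793
back: M1=3−1/4·-8324/793=4460/793
M: M0=0, M1=4460/793, M2=-8324/793, M3=5046/793, M4=-6452/793, M5=0
seg 0: a=1, c=M0/2=0, d=(M1−M0)/(6·1)=2230/2379, b=Δ0−h0·(2M0+M1)/6=149/2379
seg 1: a=2, c=M1/2=2230/793, d=(M2−M1)/(6·1)=-6392/2379, b=Δ1−h1·(2M1+M2)/6=6839/2379
seg 2: a=5, c=M2/2=-4162/793, d=(M3−M2)/(6·1)=6685/2379, b=Δ2−h2·(2M2+M3)/6=1043/2379
seg 3: a=3, c=M3/2=2523/793, d=(M4−M3)/(6·3)=-5749/7137, b=Δ3−h3·(2M3+M4)/6=-298/183
seg 4: a=5, c=M4/2=-3226/793, d=(M5−M4)/(6·1)=3226/2379, b=Δ4−h4·(2M4+M5)/6=-10201/2379
t_q=21/4 → seg 3, τ=9/4; S=3+-298/183·τ+2523/793·τ²+-5749/7137·τ³=318087/50752

  seg 0: a=1 b=149/2379 c=0 d=2230/2379
  seg 1: a=2 b=6839/2379 c=2230/793 d=-6392/2379
  seg 2: a=5 b=1043/2379 c=-4162/793 d=6685/2379
  seg 3: a=3 b=-298/183 c=2523/793 d=-5749/7137
  seg 4: a=5 b=-10201/2379 c=-3226/793 d=3226/2379
S(21/4) = 318087/50752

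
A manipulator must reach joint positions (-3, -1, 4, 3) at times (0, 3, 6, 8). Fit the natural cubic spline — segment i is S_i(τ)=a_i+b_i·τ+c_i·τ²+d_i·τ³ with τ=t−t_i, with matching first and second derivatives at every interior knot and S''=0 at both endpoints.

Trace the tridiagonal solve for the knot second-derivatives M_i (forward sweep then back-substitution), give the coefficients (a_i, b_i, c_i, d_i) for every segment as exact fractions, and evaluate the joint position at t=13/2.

Δ: Δ0=2/3, Δ1=5/3, Δ2=-1/2
row 1: diag=12, rhs=6; c'=1/4, d'=1/2
row 2: denom=10−3·1/4=37/4; d'=(-13−3·1/2)/(37/4)=-58/37
back: M2=-58/37
back: M1=1/2−1/4·-58/37=33/37
M: M0=0, M1=33/37, M2=-58/37, M3=0
seg 0: a=-3, c=M0/2=0, d=(M1−M0)/(6·3)=11/222, b=Δ0−h0·(2M0+M1)/6=49/222
seg 1: a=-1, c=M1/2=33/74, d=(M2−M1)/(6·3)=-91/666, b=Δ1−h1·(2M1+M2)/6=173/111
seg 2: a=4, c=M2/2=-29/37, d=(M3−M2)/(6·2)=29/222, b=Δ2−h2·(2M2+M3)/6=121/222
t_q=13/2 → seg 2, τ=1/2; S=4+121/222·τ+-29/37·τ²+29/222·τ³=2423/592

  seg 0: a=-3 b=49/222 c=0 d=11/222
  seg 1: a=-1 b=173/111 c=33/74 d=-91/666
  seg 2: a=4 b=121/222 c=-29/37 d=29/222
S(13/2) = 2423/592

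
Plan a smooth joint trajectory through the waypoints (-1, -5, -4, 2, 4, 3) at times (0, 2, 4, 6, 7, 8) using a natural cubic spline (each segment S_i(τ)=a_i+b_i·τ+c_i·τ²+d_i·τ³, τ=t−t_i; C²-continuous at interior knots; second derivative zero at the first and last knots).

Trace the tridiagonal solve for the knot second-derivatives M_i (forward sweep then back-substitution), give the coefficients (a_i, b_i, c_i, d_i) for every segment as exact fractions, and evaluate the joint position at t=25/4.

  seg 0: a=-1 b=-1553/626 c=0 d=301/2504
  seg 1: a=-5 b=-325/313 c=903/1252 d=15/626
  seg 2: a=-4 b=668/313 c=1083/1252 d=-541/2504
  seg 3: a=2 b=1879/626 c=-135/313 d=-357/626
  seg 4: a=4 b=134/313 c=-1341/626 d=447/626
S(25/4) = 108755/40064

Δ: Δ0=-2, Δ1=1/2, Δ2=3, Δ3=2, Δ4=-1
row 1: diag=8, rhs=15; c'=1/4, d'=15/8
row 2: denom=8−2·1/4=15/2; d'=(15−2·15/8)/(15/2)=3/2
row 3: denom=6−2·4/15=82/15; d'=(-6−2·3/2)/(82/15)=-135/82
row 4: denom=4−1·15/82=313/82; d'=(-18−1·-135/82)/(313/82)=-1341/313
back: M4=-1341/313
back: M3=-135/82−15/82·-1341/313=-270/313
back: M2=3/2−4/15·-270/313=1083/626
back: M1=15/8−1/4·1083/626=903/626
M: M0=0, M1=903/626, M2=1083/626, M3=-270/313, M4=-1341/313, M5=0
seg 0: a=-1, c=M0/2=0, d=(M1−M0)/(6·2)=301/2504, b=Δ0−h0·(2M0+M1)/6=-1553/626
seg 1: a=-5, c=M1/2=903/1252, d=(M2−M1)/(6·2)=15/626, b=Δ1−h1·(2M1+M2)/6=-325/313
seg 2: a=-4, c=M2/2=1083/1252, d=(M3−M2)/(6·2)=-541/2504, b=Δ2−h2·(2M2+M3)/6=668/313
seg 3: a=2, c=M3/2=-135/313, d=(M4−M3)/(6·1)=-357/626, b=Δ3−h3·(2M3+M4)/6=1879/626
seg 4: a=4, c=M4/2=-1341/626, d=(M5−M4)/(6·1)=447/626, b=Δ4−h4·(2M4+M5)/6=134/313
t_q=25/4 → seg 3, τ=1/4; S=2+1879/626·τ+-135/313·τ²+-357/626·τ³=108755/40064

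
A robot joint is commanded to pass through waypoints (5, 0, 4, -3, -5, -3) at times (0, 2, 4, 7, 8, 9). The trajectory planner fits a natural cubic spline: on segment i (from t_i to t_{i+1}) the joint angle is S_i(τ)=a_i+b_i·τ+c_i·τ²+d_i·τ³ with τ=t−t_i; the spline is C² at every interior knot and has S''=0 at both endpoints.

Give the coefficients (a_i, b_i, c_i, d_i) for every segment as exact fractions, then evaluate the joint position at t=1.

Δ: Δ0=-5/2, Δ1=2, Δ2=-7/3, Δ3=-2, Δ4=2
row 1: diag=8, rhs=27; c'=1/4, d'=27/8
row 2: denom=10−2·1/4=19/2; d'=(-26−2·27/8)/(19/2)=-131/38
row 3: denom=8−3·6/19=134/19; d'=(2−3·-131/38)/(134/19)=7/4
row 4: denom=4−1·19/134=517/134; d'=(24−1·7/4)/(517/134)=5963/1034
back: M4=5963/1034
back: M3=7/4−19/134·5963/1034=482/517
back: M2=-131/38−6/19·482/517=-3869/1034
back: M1=27/8−1/4·-3869/1034=4457/1034
M: M0=0, M1=4457/1034, M2=-3869/1034, M3=482/517, M4=5963/1034, M5=0
seg 0: a=5, c=M0/2=0, d=(M1−M0)/(6·2)=4457/12408, b=Δ0−h0·(2M0+M1)/6=-6106/1551
seg 1: a=0, c=M1/2=4457/2068, d=(M2−M1)/(6·2)=-4163/6204, b=Δ1−h1·(2M1+M2)/6=1159/3102
seg 2: a=4, c=M2/2=-3869/2068, d=(M3−M2)/(6·3)=537/2068, b=Δ2−h2·(2M2+M3)/6=2923/3102
seg 3: a=-3, c=M3/2=241/517, d=(M4−M3)/(6·1)=4999/6204, b=Δ3−h3·(2M3+M4)/6=-20299/6204
seg 4: a=-5, c=M4/2=5963/2068, d=(M5−M4)/(6·1)=-5963/6204, b=Δ4−h4·(2M4+M5)/6=241/3102
t_q=1 → seg 0, τ=1; S=5+-6106/1551·τ+0·τ²+4457/12408·τ³=5883/4136

  seg 0: a=5 b=-6106/1551 c=0 d=4457/12408
  seg 1: a=0 b=1159/3102 c=4457/2068 d=-4163/6204
  seg 2: a=4 b=2923/3102 c=-3869/2068 d=537/2068
  seg 3: a=-3 b=-20299/6204 c=241/517 d=4999/6204
  seg 4: a=-5 b=241/3102 c=5963/2068 d=-5963/6204
S(1) = 5883/4136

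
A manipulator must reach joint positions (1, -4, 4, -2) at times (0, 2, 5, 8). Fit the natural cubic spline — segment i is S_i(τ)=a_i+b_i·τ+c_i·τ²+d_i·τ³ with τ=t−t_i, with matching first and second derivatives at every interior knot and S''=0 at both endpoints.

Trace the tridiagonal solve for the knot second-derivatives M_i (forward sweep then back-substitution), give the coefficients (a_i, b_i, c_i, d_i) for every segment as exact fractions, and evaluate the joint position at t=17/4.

Δ: Δ0=-5/2, Δ1=8/3, Δ2=-2
row 1: diag=10, rhs=31; c'=3/10, d'=31/10
row 2: denom=12−3·3/10=111/10; d'=(-28−3·31/10)/(111/10)=-373/111
back: M2=-373/111
back: M1=31/10−3/10·-373/111=152/37
M: M0=0, M1=152/37, M2=-373/111, M3=0
seg 0: a=1, c=M0/2=0, d=(M1−M0)/(6·2)=38/111, b=Δ0−h0·(2M0+M1)/6=-859/222
seg 1: a=-4, c=M1/2=76/37, d=(M2−M1)/(6·3)=-829/1998, b=Δ1−h1·(2M1+M2)/6=53/222
seg 2: a=4, c=M2/2=-373/222, d=(M3−M2)/(6·3)=373/1998, b=Δ2−h2·(2M2+M3)/6=151/111
t_q=17/4 → seg 1, τ=9/4; S=-4+53/222·τ+76/37·τ²+-829/1998·τ³=10465/4736

  seg 0: a=1 b=-859/222 c=0 d=38/111
  seg 1: a=-4 b=53/222 c=76/37 d=-829/1998
  seg 2: a=4 b=151/111 c=-373/222 d=373/1998
S(17/4) = 10465/4736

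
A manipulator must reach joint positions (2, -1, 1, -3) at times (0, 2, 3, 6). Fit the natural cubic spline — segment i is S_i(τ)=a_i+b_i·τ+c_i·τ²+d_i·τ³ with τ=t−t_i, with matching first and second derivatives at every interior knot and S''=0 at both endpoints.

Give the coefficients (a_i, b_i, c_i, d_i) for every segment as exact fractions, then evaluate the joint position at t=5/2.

Δ: Δ0=-3/2, Δ1=2, Δ2=-4/3
row 1: diag=6, rhs=21; c'=1/6, d'=7/2
row 2: denom=8−1·1/6=47/6; d'=(-20−1·7/2)/(47/6)=-3
back: M2=-3
back: M1=7/2−1/6·-3=4
M: M0=0, M1=4, M2=-3, M3=0
seg 0: a=2, c=M0/2=0, d=(M1−M0)/(6·2)=1/3, b=Δ0−h0·(2M0+M1)/6=-17/6
seg 1: a=-1, c=M1/2=2, d=(M2−M1)/(6·1)=-7/6, b=Δ1−h1·(2M1+M2)/6=7/6
seg 2: a=1, c=M2/2=-3/2, d=(M3−M2)/(6·3)=1/6, b=Δ2−h2·(2M2+M3)/6=5/3
t_q=5/2 → seg 1, τ=1/2; S=-1+7/6·τ+2·τ²+-7/6·τ³=-1/16

  seg 0: a=2 b=-17/6 c=0 d=1/3
  seg 1: a=-1 b=7/6 c=2 d=-7/6
  seg 2: a=1 b=5/3 c=-3/2 d=1/6
S(5/2) = -1/16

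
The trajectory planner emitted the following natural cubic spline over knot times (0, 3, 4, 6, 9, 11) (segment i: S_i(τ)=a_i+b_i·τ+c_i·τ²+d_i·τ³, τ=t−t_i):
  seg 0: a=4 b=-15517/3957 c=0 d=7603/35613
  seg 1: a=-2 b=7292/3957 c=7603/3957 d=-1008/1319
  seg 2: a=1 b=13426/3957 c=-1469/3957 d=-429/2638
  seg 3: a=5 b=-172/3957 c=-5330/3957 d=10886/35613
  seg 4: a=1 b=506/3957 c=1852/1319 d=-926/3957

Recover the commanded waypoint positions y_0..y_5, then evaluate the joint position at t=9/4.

y_0=4 y_1=-2 y_2=1 y_3=5 y_4=1 y_5=5
S(9/4) = -201871/84416

y_0 = S_0(0) = a_0 = 4
y_1 = S_1(0) = a_1 = -2
y_2 = S_2(0) = a_2 = 1
y_3 = S_3(0) = a_3 = 5
y_4 = S_4(0) = a_4 = 1
y_5 = S_4(2) = 5
t_q=9/4 is in segment 0 (τ=9/4); S_0(τ)=-201871/84416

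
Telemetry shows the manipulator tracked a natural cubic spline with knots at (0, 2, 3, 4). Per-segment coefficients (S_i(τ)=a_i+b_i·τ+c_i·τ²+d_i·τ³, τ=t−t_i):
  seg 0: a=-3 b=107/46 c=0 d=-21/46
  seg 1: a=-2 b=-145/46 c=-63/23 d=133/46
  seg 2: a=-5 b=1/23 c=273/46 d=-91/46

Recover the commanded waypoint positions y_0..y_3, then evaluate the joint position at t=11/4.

y_0=-3 y_1=-2 y_2=-5 y_3=-1
S(11/4) = -13793/2944

y_0 = S_0(0) = a_0 = -3
y_1 = S_1(0) = a_1 = -2
y_2 = S_2(0) = a_2 = -5
y_3 = S_2(1) = -1
t_q=11/4 is in segment 1 (τ=3/4); S_1(τ)=-13793/2944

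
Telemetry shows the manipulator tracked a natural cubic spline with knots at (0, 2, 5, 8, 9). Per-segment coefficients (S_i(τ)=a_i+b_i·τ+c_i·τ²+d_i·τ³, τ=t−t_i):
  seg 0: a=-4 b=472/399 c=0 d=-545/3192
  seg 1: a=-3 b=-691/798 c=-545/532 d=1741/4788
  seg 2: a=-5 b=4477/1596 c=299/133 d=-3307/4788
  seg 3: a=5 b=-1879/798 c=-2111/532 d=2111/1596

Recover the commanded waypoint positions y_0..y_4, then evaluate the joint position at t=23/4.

y_0 = S_0(0) = a_0 = -4
y_1 = S_1(0) = a_1 = -3
y_2 = S_2(0) = a_2 = -5
y_3 = S_3(0) = a_3 = 5
y_4 = S_3(1) = 0
t_q=23/4 is in segment 2 (τ=3/4); S_2(τ)=-65473/34048

y_0=-4 y_1=-3 y_2=-5 y_3=5 y_4=0
S(23/4) = -65473/34048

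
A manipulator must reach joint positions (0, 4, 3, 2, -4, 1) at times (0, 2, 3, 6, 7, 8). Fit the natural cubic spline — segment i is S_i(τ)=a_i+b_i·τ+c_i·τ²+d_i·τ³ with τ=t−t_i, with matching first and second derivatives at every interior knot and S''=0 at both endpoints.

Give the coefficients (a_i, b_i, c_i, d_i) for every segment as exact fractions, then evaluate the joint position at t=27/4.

  seg 0: a=0 b=11992/3723 c=0 d=-2273/7446
  seg 1: a=4 b=-1646/3723 c=-2273/1241 d=4742/3723
  seg 2: a=3 b=-1058/3723 c=2469/1241 d=-7468/11169
  seg 3: a=2 b=-23828/3723 c=-4999/1241 d=16487/3723
  seg 4: a=-4 b=-4361/3723 c=11488/1241 d=-11488/3723
S(27/4) = -253981/79424

Δ: Δ0=2, Δ1=-1, Δ2=-1/3, Δ3=-6, Δ4=5
row 1: diag=6, rhs=-18; c'=1/6, d'=-3
row 2: denom=8−1·1/6=47/6; d'=(4−1·-3)/(47/6)=42/47
row 3: denom=8−3·18/47=322/47; d'=(-34−3·42/47)/(322/47)=-862/161
row 4: denom=4−1·47/322=1241/322; d'=(66−1·-862/161)/(1241/322)=22976/1241
back: M4=22976/1241
back: M3=-862/161−47/322·22976/1241=-9998/1241
back: M2=42/47−18/47·-9998/1241=4938/1241
back: M1=-3−1/6·4938/1241=-4546/1241
M: M0=0, M1=-4546/1241, M2=4938/1241, M3=-9998/1241, M4=22976/1241, M5=0
seg 0: a=0, c=M0/2=0, d=(M1−M0)/(6·2)=-2273/7446, b=Δ0−h0·(2M0+M1)/6=11992/3723
seg 1: a=4, c=M1/2=-2273/1241, d=(M2−M1)/(6·1)=4742/3723, b=Δ1−h1·(2M1+M2)/6=-1646/3723
seg 2: a=3, c=M2/2=2469/1241, d=(M3−M2)/(6·3)=-7468/11169, b=Δ2−h2·(2M2+M3)/6=-1058/3723
seg 3: a=2, c=M3/2=-4999/1241, d=(M4−M3)/(6·1)=16487/3723, b=Δ3−h3·(2M3+M4)/6=-23828/3723
seg 4: a=-4, c=M4/2=11488/1241, d=(M5−M4)/(6·1)=-11488/3723, b=Δ4−h4·(2M4+M5)/6=-4361/3723
t_q=27/4 → seg 3, τ=3/4; S=2+-23828/3723·τ+-4999/1241·τ²+16487/3723·τ³=-253981/79424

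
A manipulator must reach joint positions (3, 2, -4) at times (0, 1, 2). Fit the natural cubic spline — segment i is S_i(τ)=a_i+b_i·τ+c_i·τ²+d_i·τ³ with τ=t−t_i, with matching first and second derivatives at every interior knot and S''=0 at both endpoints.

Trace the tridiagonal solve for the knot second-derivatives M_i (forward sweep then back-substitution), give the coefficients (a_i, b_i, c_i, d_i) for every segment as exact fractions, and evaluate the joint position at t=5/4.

Δ: Δ0=-1, Δ1=-6
row 1: diag=4, rhs=-30; c'=1/4, d'=-15/2
back: M1=-15/2
M: M0=0, M1=-15/2, M2=0
seg 0: a=3, c=M0/2=0, d=(M1−M0)/(6·1)=-5/4, b=Δ0−h0·(2M0+M1)/6=1/4
seg 1: a=2, c=M1/2=-15/4, d=(M2−M1)/(6·1)=5/4, b=Δ1−h1·(2M1+M2)/6=-7/2
t_q=5/4 → seg 1, τ=1/4; S=2+-7/2·τ+-15/4·τ²+5/4·τ³=233/256

  seg 0: a=3 b=1/4 c=0 d=-5/4
  seg 1: a=2 b=-7/2 c=-15/4 d=5/4
S(5/4) = 233/256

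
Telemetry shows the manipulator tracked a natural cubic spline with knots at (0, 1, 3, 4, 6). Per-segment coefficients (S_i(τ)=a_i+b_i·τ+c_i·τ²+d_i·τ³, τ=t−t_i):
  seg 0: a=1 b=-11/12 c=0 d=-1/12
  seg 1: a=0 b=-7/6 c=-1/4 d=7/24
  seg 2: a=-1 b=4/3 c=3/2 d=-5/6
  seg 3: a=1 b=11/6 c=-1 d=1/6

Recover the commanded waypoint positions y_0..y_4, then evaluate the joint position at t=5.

y_0=1 y_1=0 y_2=-1 y_3=1 y_4=2
S(5) = 2

y_0 = S_0(0) = a_0 = 1
y_1 = S_1(0) = a_1 = 0
y_2 = S_2(0) = a_2 = -1
y_3 = S_3(0) = a_3 = 1
y_4 = S_3(2) = 2
t_q=5 is in segment 3 (τ=1); S_3(τ)=2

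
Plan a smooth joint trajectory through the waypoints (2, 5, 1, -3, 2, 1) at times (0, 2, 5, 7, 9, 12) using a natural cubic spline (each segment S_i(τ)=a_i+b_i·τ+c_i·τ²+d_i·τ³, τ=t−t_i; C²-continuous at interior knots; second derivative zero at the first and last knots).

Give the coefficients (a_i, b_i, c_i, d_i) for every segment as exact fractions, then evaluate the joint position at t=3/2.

  seg 0: a=2 b=719/362 c=0 d=-22/181
  seg 1: a=5 b=191/362 c=-132/181 d=355/9774
  seg 2: a=1 b=-519/181 c=-437/1086 d=227/543
  seg 3: a=-3 b=293/543 c=2287/1086 d=-815/1448
  seg 4: a=2 b=2399/1086 c=-2761/2172 d=2761/19548
S(3/2) = 827/181

Δ: Δ0=3/2, Δ1=-4/3, Δ2=-2, Δ3=5/2, Δ4=-1/3
row 1: diag=10, rhs=-17; c'=3/10, d'=-17/10
row 2: denom=10−3·3/10=91/10; d'=(-4−3·-17/10)/(91/10)=11/91
row 3: denom=8−2·20/91=688/91; d'=(27−2·11/91)/(688/91)=2435/688
row 4: denom=10−2·91/344=1629/172; d'=(-17−2·2435/688)/(1629/172)=-2761/1086
back: M4=-2761/1086
back: M3=2435/688−91/344·-2761/1086=2287/543
back: M2=11/91−20/91·2287/543=-437/543
back: M1=-17/10−3/10·-437/543=-264/181
M: M0=0, M1=-264/181, M2=-437/543, M3=2287/543, M4=-2761/1086, M5=0
seg 0: a=2, c=M0/2=0, d=(M1−M0)/(6·2)=-22/181, b=Δ0−h0·(2M0+M1)/6=719/362
seg 1: a=5, c=M1/2=-132/181, d=(M2−M1)/(6·3)=355/9774, b=Δ1−h1·(2M1+M2)/6=191/362
seg 2: a=1, c=M2/2=-437/1086, d=(M3−M2)/(6·2)=227/543, b=Δ2−h2·(2M2+M3)/6=-519/181
seg 3: a=-3, c=M3/2=2287/1086, d=(M4−M3)/(6·2)=-815/1448, b=Δ3−h3·(2M3+M4)/6=293/543
seg 4: a=2, c=M4/2=-2761/2172, d=(M5−M4)/(6·3)=2761/19548, b=Δ4−h4·(2M4+M5)/6=2399/1086
t_q=3/2 → seg 0, τ=3/2; S=2+719/362·τ+0·τ²+-22/181·τ³=827/181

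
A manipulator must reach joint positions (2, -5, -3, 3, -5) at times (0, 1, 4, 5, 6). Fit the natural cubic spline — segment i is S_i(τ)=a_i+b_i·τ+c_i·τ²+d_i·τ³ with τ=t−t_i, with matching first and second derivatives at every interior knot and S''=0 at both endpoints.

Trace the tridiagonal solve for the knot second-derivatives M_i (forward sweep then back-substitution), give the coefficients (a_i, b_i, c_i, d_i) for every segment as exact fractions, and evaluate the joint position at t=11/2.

Δ: Δ0=-7, Δ1=2/3, Δ2=6, Δ3=-8
row 1: diag=8, rhs=46; c'=3/8, d'=23/4
row 2: denom=8−3·3/8=55/8; d'=(32−3·23/4)/(55/8)=118/55
row 3: denom=4−1·8/55=212/55; d'=(-84−1·118/55)/(212/55)=-2369/106
back: M3=-2369/106
back: M2=118/55−8/55·-2369/106=286/53
back: M1=23/4−3/8·286/53=395/106
M: M0=0, M1=395/106, M2=286/53, M3=-2369/106, M4=0
seg 0: a=2, c=M0/2=0, d=(M1−M0)/(6·1)=395/636, b=Δ0−h0·(2M0+M1)/6=-4847/636
seg 1: a=-5, c=M1/2=395/212, d=(M2−M1)/(6·3)=59/636, b=Δ1−h1·(2M1+M2)/6=-1831/318
seg 2: a=-3, c=M2/2=143/53, d=(M3−M2)/(6·1)=-2941/636, b=Δ2−h2·(2M2+M3)/6=5041/636
seg 3: a=3, c=M3/2=-2369/212, d=(M4−M3)/(6·1)=2369/636, b=Δ3−h3·(2M3+M4)/6=-175/318
t_q=11/2 → seg 3, τ=1/2; S=3+-175/318·τ+-2369/212·τ²+2369/636·τ³=673/1696

  seg 0: a=2 b=-4847/636 c=0 d=395/636
  seg 1: a=-5 b=-1831/318 c=395/212 d=59/636
  seg 2: a=-3 b=5041/636 c=143/53 d=-2941/636
  seg 3: a=3 b=-175/318 c=-2369/212 d=2369/636
S(11/2) = 673/1696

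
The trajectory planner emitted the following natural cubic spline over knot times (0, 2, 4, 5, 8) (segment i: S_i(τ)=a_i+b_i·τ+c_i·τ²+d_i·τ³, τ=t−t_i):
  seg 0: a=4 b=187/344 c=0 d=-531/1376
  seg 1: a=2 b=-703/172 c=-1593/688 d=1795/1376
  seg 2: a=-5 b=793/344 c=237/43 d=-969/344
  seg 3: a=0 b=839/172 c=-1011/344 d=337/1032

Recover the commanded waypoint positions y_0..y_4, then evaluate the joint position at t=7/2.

y_0 = S_0(0) = a_0 = 4
y_1 = S_1(0) = a_1 = 2
y_2 = S_2(0) = a_2 = -5
y_3 = S_3(0) = a_3 = 0
y_4 = S_3(3) = -3
t_q=7/2 is in segment 1 (τ=3/2); S_1(τ)=-54355/11008

y_0=4 y_1=2 y_2=-5 y_3=0 y_4=-3
S(7/2) = -54355/11008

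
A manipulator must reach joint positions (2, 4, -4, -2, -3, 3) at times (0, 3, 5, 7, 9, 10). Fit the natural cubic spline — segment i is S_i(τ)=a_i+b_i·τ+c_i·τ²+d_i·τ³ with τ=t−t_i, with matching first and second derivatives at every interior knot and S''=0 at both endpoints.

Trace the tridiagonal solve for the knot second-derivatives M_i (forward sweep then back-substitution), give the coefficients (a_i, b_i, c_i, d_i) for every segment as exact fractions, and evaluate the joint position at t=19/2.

Δ: Δ0=2/3, Δ1=-4, Δ2=1, Δ3=-1/2, Δ4=6
row 1: diag=10, rhs=-28; c'=1/5, d'=-14/5
row 2: denom=8−2·1/5=38/5; d'=(30−2·-14/5)/(38/5)=89/19
row 3: denom=8−2·5/19=142/19; d'=(-9−2·89/19)/(142/19)=-349/142
row 4: denom=6−2·19/71=388/71; d'=(39−2·-349/142)/(388/71)=1559/194
back: M4=1559/194
back: M3=-349/142−19/71·1559/194=-447/97
back: M2=89/19−5/19·-447/97=572/97
back: M1=-14/5−1/5·572/97=-386/97
M: M0=0, M1=-386/97, M2=572/97, M3=-447/97, M4=1559/194, M5=0
seg 0: a=2, c=M0/2=0, d=(M1−M0)/(6·3)=-193/873, b=Δ0−h0·(2M0+M1)/6=773/291
seg 1: a=4, c=M1/2=-193/97, d=(M2−M1)/(6·2)=479/582, b=Δ1−h1·(2M1+M2)/6=-964/291
seg 2: a=-4, c=M2/2=286/97, d=(M3−M2)/(6·2)=-1019/1164, b=Δ2−h2·(2M2+M3)/6=-406/291
seg 3: a=-2, c=M3/2=-447/194, d=(M4−M3)/(6·2)=2453/2328, b=Δ3−h3·(2M3+M4)/6=-31/291
seg 4: a=-3, c=M4/2=1559/388, d=(M5−M4)/(6·1)=-1559/1164, b=Δ4−h4·(2M4+M5)/6=1933/582
t_q=19/2 → seg 4, τ=1/2; S=-3+1933/582·τ+1559/388·τ²+-1559/1164·τ³=-1559/3104

  seg 0: a=2 b=773/291 c=0 d=-193/873
  seg 1: a=4 b=-964/291 c=-193/97 d=479/582
  seg 2: a=-4 b=-406/291 c=286/97 d=-1019/1164
  seg 3: a=-2 b=-31/291 c=-447/194 d=2453/2328
  seg 4: a=-3 b=1933/582 c=1559/388 d=-1559/1164
S(19/2) = -1559/3104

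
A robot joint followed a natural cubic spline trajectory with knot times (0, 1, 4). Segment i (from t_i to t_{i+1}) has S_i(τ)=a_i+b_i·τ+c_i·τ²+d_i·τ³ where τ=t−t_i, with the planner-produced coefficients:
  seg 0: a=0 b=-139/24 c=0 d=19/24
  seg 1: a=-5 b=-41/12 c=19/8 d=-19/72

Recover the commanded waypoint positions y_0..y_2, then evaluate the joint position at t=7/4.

y_0=0 y_1=-5 y_2=-1
S(7/4) = -3245/512

y_0 = S_0(0) = a_0 = 0
y_1 = S_1(0) = a_1 = -5
y_2 = S_1(3) = -1
t_q=7/4 is in segment 1 (τ=3/4); S_1(τ)=-3245/512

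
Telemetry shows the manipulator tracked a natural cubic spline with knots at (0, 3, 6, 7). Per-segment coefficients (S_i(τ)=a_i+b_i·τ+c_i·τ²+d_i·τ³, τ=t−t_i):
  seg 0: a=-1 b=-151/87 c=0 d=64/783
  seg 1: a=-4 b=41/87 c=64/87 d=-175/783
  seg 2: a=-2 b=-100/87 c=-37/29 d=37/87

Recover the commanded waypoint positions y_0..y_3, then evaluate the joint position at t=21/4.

y_0=-1 y_1=-4 y_2=-2 y_3=-4
S(21/4) = -3269/1856

y_0 = S_0(0) = a_0 = -1
y_1 = S_1(0) = a_1 = -4
y_2 = S_2(0) = a_2 = -2
y_3 = S_2(1) = -4
t_q=21/4 is in segment 1 (τ=9/4); S_1(τ)=-3269/1856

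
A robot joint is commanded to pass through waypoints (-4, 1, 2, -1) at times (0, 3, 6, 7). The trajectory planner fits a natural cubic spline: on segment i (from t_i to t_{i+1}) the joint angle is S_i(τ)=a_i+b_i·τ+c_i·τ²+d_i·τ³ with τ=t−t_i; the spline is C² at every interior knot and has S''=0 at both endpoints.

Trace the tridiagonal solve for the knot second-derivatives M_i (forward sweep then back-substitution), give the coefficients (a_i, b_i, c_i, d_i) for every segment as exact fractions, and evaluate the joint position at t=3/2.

Δ: Δ0=5/3, Δ1=1/3, Δ2=-3
row 1: diag=12, rhs=-8; c'=1/4, d'=-2/3
row 2: denom=8−3·1/4=29/4; d'=(-20−3·-2/3)/(29/4)=-72/29
back: M2=-72/29
back: M1=-2/3−1/4·-72/29=-4/87
M: M0=0, M1=-4/87, M2=-72/29, M3=0
seg 0: a=-4, c=M0/2=0, d=(M1−M0)/(6·3)=-2/783, b=Δ0−h0·(2M0+M1)/6=49/29
seg 1: a=1, c=M1/2=-2/87, d=(M2−M1)/(6·3)=-106/783, b=Δ1−h1·(2M1+M2)/6=47/29
seg 2: a=2, c=M2/2=-36/29, d=(M3−M2)/(6·1)=12/29, b=Δ2−h2·(2M2+M3)/6=-63/29
t_q=3/2 → seg 0, τ=3/2; S=-4+49/29·τ+0·τ²+-2/783·τ³=-171/116

  seg 0: a=-4 b=49/29 c=0 d=-2/783
  seg 1: a=1 b=47/29 c=-2/87 d=-106/783
  seg 2: a=2 b=-63/29 c=-36/29 d=12/29
S(3/2) = -171/116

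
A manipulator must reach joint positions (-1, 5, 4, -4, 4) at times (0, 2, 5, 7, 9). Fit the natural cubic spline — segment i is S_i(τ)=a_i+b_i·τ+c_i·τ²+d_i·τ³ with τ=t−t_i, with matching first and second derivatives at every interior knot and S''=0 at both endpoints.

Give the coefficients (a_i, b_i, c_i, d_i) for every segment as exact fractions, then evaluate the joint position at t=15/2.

Δ: Δ0=3, Δ1=-1/3, Δ2=-4, Δ3=4
row 1: diag=10, rhs=-20; c'=3/10, d'=-2
row 2: denom=10−3·3/10=91/10; d'=(-22−3·-2)/(91/10)=-160/91
row 3: denom=8−2·20/91=688/91; d'=(48−2·-160/91)/(688/91)=293/43
back: M3=293/43
back: M2=-160/91−20/91·293/43=-140/43
back: M1=-2−3/10·-140/43=-44/43
M: M0=0, M1=-44/43, M2=-140/43, M3=293/43, M4=0
seg 0: a=-1, c=M0/2=0, d=(M1−M0)/(6·2)=-11/129, b=Δ0−h0·(2M0+M1)/6=431/129
seg 1: a=5, c=M1/2=-22/43, d=(M2−M1)/(6·3)=-16/129, b=Δ1−h1·(2M1+M2)/6=299/129
seg 2: a=4, c=M2/2=-70/43, d=(M3−M2)/(6·2)=433/516, b=Δ2−h2·(2M2+M3)/6=-529/129
seg 3: a=-4, c=M3/2=293/86, d=(M4−M3)/(6·2)=-293/516, b=Δ3−h3·(2M3+M4)/6=-70/129
t_q=15/2 → seg 3, τ=1/2; S=-4+-70/129·τ+293/86·τ²+-293/516·τ³=-4803/1376

  seg 0: a=-1 b=431/129 c=0 d=-11/129
  seg 1: a=5 b=299/129 c=-22/43 d=-16/129
  seg 2: a=4 b=-529/129 c=-70/43 d=433/516
  seg 3: a=-4 b=-70/129 c=293/86 d=-293/516
S(15/2) = -4803/1376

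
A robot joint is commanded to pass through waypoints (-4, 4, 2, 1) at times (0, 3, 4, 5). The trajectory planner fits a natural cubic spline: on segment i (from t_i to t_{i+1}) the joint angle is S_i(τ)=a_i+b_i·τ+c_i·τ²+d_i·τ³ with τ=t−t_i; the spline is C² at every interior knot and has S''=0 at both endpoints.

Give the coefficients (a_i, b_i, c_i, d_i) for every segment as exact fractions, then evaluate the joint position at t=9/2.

  seg 0: a=-4 b=425/93 c=0 d=-59/279
  seg 1: a=4 b=-106/93 c=-59/31 d=97/93
  seg 2: a=2 b=-169/93 c=38/31 d=-38/93
S(9/2) = 167/124

Δ: Δ0=8/3, Δ1=-2, Δ2=-1
row 1: diag=8, rhs=-28; c'=1/8, d'=-7/2
row 2: denom=4−1·1/8=31/8; d'=(6−1·-7/2)/(31/8)=76/31
back: M2=76/31
back: M1=-7/2−1/8·76/31=-118/31
M: M0=0, M1=-118/31, M2=76/31, M3=0
seg 0: a=-4, c=M0/2=0, d=(M1−M0)/(6·3)=-59/279, b=Δ0−h0·(2M0+M1)/6=425/93
seg 1: a=4, c=M1/2=-59/31, d=(M2−M1)/(6·1)=97/93, b=Δ1−h1·(2M1+M2)/6=-106/93
seg 2: a=2, c=M2/2=38/31, d=(M3−M2)/(6·1)=-38/93, b=Δ2−h2·(2M2+M3)/6=-169/93
t_q=9/2 → seg 2, τ=1/2; S=2+-169/93·τ+38/31·τ²+-38/93·τ³=167/124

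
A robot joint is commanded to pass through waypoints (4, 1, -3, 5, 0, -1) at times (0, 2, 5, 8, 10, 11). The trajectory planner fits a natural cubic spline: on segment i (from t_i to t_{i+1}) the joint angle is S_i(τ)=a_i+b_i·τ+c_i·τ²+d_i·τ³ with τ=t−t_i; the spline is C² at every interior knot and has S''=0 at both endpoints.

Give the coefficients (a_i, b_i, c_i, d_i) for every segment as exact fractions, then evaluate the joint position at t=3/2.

Δ: Δ0=-3/2, Δ1=-4/3, Δ2=8/3, Δ3=-5/2, Δ4=-1
row 1: diag=10, rhs=1; c'=3/10, d'=1/10
row 2: denom=12−3·3/10=111/10; d'=(24−3·1/10)/(111/10)=79/37
row 3: denom=10−3·10/37=340/37; d'=(-31−3·79/37)/(340/37)=-346/85
row 4: denom=6−2·37/170=473/85; d'=(9−2·-346/85)/(473/85)=1457/473
back: M4=1457/473
back: M3=-346/85−37/170·1457/473=-4485/946
back: M2=79/37−10/37·-4485/946=1616/473
back: M1=1/10−3/10·1616/473=-875/946
M: M0=0, M1=-875/946, M2=1616/473, M3=-4485/946, M4=1457/473, M5=0
seg 0: a=4, c=M0/2=0, d=(M1−M0)/(6·2)=-875/11352, b=Δ0−h0·(2M0+M1)/6=-1691/1419
seg 1: a=1, c=M1/2=-875/1892, d=(M2−M1)/(6·3)=1369/5676, b=Δ1−h1·(2M1+M2)/6=-6007/2838
seg 2: a=-3, c=M2/2=808/473, d=(M3−M2)/(6·3)=-7717/17028, b=Δ2−h2·(2M2+M3)/6=9199/5676
seg 3: a=5, c=M3/2=-4485/1892, d=(M4−M3)/(6·2)=7399/11352, b=Δ3−h3·(2M3+M4)/6=-1039/2838
seg 4: a=0, c=M4/2=1457/946, d=(M5−M4)/(6·1)=-1457/2838, b=Δ4−h4·(2M4+M5)/6=-2876/1419
t_q=3/2 → seg 0, τ=3/2; S=4+-1691/1419·τ+0·τ²+-875/11352·τ³=59101/30272

  seg 0: a=4 b=-1691/1419 c=0 d=-875/11352
  seg 1: a=1 b=-6007/2838 c=-875/1892 d=1369/5676
  seg 2: a=-3 b=9199/5676 c=808/473 d=-7717/17028
  seg 3: a=5 b=-1039/2838 c=-4485/1892 d=7399/11352
  seg 4: a=0 b=-2876/1419 c=1457/946 d=-1457/2838
S(3/2) = 59101/30272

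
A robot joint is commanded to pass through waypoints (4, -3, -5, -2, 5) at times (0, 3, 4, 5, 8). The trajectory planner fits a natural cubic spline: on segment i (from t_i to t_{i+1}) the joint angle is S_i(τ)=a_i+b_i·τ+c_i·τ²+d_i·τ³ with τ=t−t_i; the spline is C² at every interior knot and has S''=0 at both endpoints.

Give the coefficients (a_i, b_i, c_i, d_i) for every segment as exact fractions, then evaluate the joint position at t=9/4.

Δ: Δ0=-7/3, Δ1=-2, Δ2=3, Δ3=7/3
row 1: diag=8, rhs=2; c'=1/8, d'=1/4
row 2: denom=4−1·1/8=31/8; d'=(30−1·1/4)/(31/8)=238/31
row 3: denom=8−1·8/31=240/31; d'=(-4−1·238/31)/(240/31)=-181/120
back: M3=-181/120
back: M2=238/31−8/31·-181/120=121/15
back: M1=1/4−1/8·121/15=-91/120
M: M0=0, M1=-91/120, M2=121/15, M3=-181/120, M4=0
seg 0: a=4, c=M0/2=0, d=(M1−M0)/(6·3)=-91/2160, b=Δ0−h0·(2M0+M1)/6=-469/240
seg 1: a=-3, c=M1/2=-91/240, d=(M2−M1)/(6·1)=353/240, b=Δ1−h1·(2M1+M2)/6=-371/120
seg 2: a=-5, c=M2/2=121/30, d=(M3−M2)/(6·1)=-383/240, b=Δ2−h2·(2M2+M3)/6=9/16
seg 3: a=-2, c=M3/2=-181/240, d=(M4−M3)/(6·3)=181/2160, b=Δ3−h3·(2M3+M4)/6=461/120
t_q=9/4 → seg 0, τ=9/4; S=4+-469/240·τ+0·τ²+-91/2160·τ³=-4489/5120

  seg 0: a=4 b=-469/240 c=0 d=-91/2160
  seg 1: a=-3 b=-371/120 c=-91/240 d=353/240
  seg 2: a=-5 b=9/16 c=121/30 d=-383/240
  seg 3: a=-2 b=461/120 c=-181/240 d=181/2160
S(9/4) = -4489/5120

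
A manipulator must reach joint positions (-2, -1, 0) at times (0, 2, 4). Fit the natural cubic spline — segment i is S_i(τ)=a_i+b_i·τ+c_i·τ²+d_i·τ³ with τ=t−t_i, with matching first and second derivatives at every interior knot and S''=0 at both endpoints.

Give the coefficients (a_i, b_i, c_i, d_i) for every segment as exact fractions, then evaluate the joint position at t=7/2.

  seg 0: a=-2 b=1/2 c=0 d=0
  seg 1: a=-1 b=1/2 c=0 d=0
S(7/2) = -1/4

Δ: Δ0=1/2, Δ1=1/2
row 1: diag=8, rhs=0; c'=1/4, d'=0
back: M1=0
M: M0=0, M1=0, M2=0
seg 0: a=-2, c=M0/2=0, d=(M1−M0)/(6·2)=0, b=Δ0−h0·(2M0+M1)/6=1/2
seg 1: a=-1, c=M1/2=0, d=(M2−M1)/(6·2)=0, b=Δ1−h1·(2M1+M2)/6=1/2
t_q=7/2 → seg 1, τ=3/2; S=-1+1/2·τ+0·τ²+0·τ³=-1/4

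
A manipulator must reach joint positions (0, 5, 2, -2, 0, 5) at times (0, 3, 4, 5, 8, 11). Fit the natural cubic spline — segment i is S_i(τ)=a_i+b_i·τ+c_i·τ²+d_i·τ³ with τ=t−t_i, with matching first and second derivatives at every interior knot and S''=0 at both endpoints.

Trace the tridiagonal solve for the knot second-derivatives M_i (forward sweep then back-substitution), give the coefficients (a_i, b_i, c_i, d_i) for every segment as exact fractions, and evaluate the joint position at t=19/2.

Δ: Δ0=5/3, Δ1=-3, Δ2=-4, Δ3=2/3, Δ4=5/3
row 1: diag=8, rhs=-28; c'=1/8, d'=-7/2
row 2: denom=4−1·1/8=31/8; d'=(-6−1·-7/2)/(31/8)=-20/31
row 3: denom=8−1·8/31=240/31; d'=(28−1·-20/31)/(240/31)=37/10
row 4: denom=12−3·31/80=867/80; d'=(6−3·37/10)/(867/80)=-8/17
back: M4=-8/17
back: M3=37/10−31/80·-8/17=66/17
back: M2=-20/31−8/31·66/17=-28/17
back: M1=-7/2−1/8·-28/17=-56/17
M: M0=0, M1=-56/17, M2=-28/17, M3=66/17, M4=-8/17, M5=0
seg 0: a=0, c=M0/2=0, d=(M1−M0)/(6·3)=-28/153, b=Δ0−h0·(2M0+M1)/6=169/51
seg 1: a=5, c=M1/2=-28/17, d=(M2−M1)/(6·1)=14/51, b=Δ1−h1·(2M1+M2)/6=-83/51
seg 2: a=2, c=M2/2=-14/17, d=(M3−M2)/(6·1)=47/51, b=Δ2−h2·(2M2+M3)/6=-209/51
seg 3: a=-2, c=M3/2=33/17, d=(M4−M3)/(6·3)=-37/153, b=Δ3−h3·(2M3+M4)/6=-152/51
seg 4: a=0, c=M4/2=-4/17, d=(M5−M4)/(6·3)=4/153, b=Δ4−h4·(2M4+M5)/6=109/51
t_q=19/2 → seg 4, τ=3/2; S=0+109/51·τ+-4/17·τ²+4/153·τ³=47/17

  seg 0: a=0 b=169/51 c=0 d=-28/153
  seg 1: a=5 b=-83/51 c=-28/17 d=14/51
  seg 2: a=2 b=-209/51 c=-14/17 d=47/51
  seg 3: a=-2 b=-152/51 c=33/17 d=-37/153
  seg 4: a=0 b=109/51 c=-4/17 d=4/153
S(19/2) = 47/17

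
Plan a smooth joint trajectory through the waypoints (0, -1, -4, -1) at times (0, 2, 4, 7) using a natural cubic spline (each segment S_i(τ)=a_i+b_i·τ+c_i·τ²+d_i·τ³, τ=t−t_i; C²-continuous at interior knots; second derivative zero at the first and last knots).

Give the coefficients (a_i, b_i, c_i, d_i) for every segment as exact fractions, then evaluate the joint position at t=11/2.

  seg 0: a=0 b=-2/19 c=0 d=-15/152
  seg 1: a=-1 b=-49/38 c=-45/76 d=37/152
  seg 2: a=-4 b=-14/19 c=33/38 d=-11/114
S(11/2) = -1057/304

Δ: Δ0=-1/2, Δ1=-3/2, Δ2=1
row 1: diag=8, rhs=-6; c'=1/4, d'=-3/4
row 2: denom=10−2·1/4=19/2; d'=(15−2·-3/4)/(19/2)=33/19
back: M2=33/19
back: M1=-3/4−1/4·33/19=-45/38
M: M0=0, M1=-45/38, M2=33/19, M3=0
seg 0: a=0, c=M0/2=0, d=(M1−M0)/(6·2)=-15/152, b=Δ0−h0·(2M0+M1)/6=-2/19
seg 1: a=-1, c=M1/2=-45/76, d=(M2−M1)/(6·2)=37/152, b=Δ1−h1·(2M1+M2)/6=-49/38
seg 2: a=-4, c=M2/2=33/38, d=(M3−M2)/(6·3)=-11/114, b=Δ2−h2·(2M2+M3)/6=-14/19
t_q=11/2 → seg 2, τ=3/2; S=-4+-14/19·τ+33/38·τ²+-11/114·τ³=-1057/304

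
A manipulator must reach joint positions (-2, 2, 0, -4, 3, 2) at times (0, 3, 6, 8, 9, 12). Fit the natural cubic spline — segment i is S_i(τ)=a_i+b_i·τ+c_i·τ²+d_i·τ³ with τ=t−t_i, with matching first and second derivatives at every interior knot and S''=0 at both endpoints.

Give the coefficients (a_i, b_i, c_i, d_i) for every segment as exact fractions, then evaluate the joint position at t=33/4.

  seg 0: a=-2 b=2360/1611 c=0 d=-212/14499
  seg 1: a=2 b=1724/1611 c=-212/1611 d=-2162/14499
  seg 2: a=0 b=-6034/1611 c=-2374/1611 d=210/179
  seg 3: a=-4 b=7150/1611 c=8966/1611 d=-1613/537
  seg 4: a=3 b=10565/1611 c=-5551/1611 d=5551/14499
S(33/4) = -88997/34368

Δ: Δ0=4/3, Δ1=-2/3, Δ2=-2, Δ3=7, Δ4=-1/3
row 1: diag=12, rhs=-12; c'=1/4, d'=-1
row 2: denom=10−3·1/4=37/4; d'=(-8−3·-1)/(37/4)=-20/37
row 3: denom=6−2·8/37=206/37; d'=(54−2·-20/37)/(206/37)=1019/103
row 4: denom=8−1·37/206=1611/206; d'=(-44−1·1019/103)/(1611/206)=-11102/1611
back: M4=-11102/1611
back: M3=1019/103−37/206·-11102/1611=17932/1611
back: M2=-20/37−8/37·17932/1611=-4748/1611
back: M1=-1−1/4·-4748/1611=-424/1611
M: M0=0, M1=-424/1611, M2=-4748/1611, M3=17932/1611, M4=-11102/1611, M5=0
seg 0: a=-2, c=M0/2=0, d=(M1−M0)/(6·3)=-212/14499, b=Δ0−h0·(2M0+M1)/6=2360/1611
seg 1: a=2, c=M1/2=-212/1611, d=(M2−M1)/(6·3)=-2162/14499, b=Δ1−h1·(2M1+M2)/6=1724/1611
seg 2: a=0, c=M2/2=-2374/1611, d=(M3−M2)/(6·2)=210/179, b=Δ2−h2·(2M2+M3)/6=-6034/1611
seg 3: a=-4, c=M3/2=8966/1611, d=(M4−M3)/(6·1)=-1613/537, b=Δ3−h3·(2M3+M4)/6=7150/1611
seg 4: a=3, c=M4/2=-5551/1611, d=(M5−M4)/(6·3)=5551/14499, b=Δ4−h4·(2M4+M5)/6=10565/1611
t_q=33/4 → seg 3, τ=1/4; S=-4+7150/1611·τ+8966/1611·τ²+-1613/537·τ³=-88997/34368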